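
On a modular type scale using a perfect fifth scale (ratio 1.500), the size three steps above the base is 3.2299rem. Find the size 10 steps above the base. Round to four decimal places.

3.2299 × 1.500⁷ = 3.2299 × 17.08594 ≈ 55.1859

55.1859rem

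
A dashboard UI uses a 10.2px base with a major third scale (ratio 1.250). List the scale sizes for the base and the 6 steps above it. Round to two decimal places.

10.20px, 12.75px, 15.94px, 19.92px, 24.90px, 31.13px, 38.91px

Step 0: 10.2px
Step 1: 10.2 × 1.250 = 12.75
Step 2: 10.2 × 1.250² = 15.94
Step 3: 10.2 × 1.250³ = 19.92
Step 4: 10.2 × 1.250⁴ = 24.90
Step 5: 10.2 × 1.250⁵ = 31.13
Step 6: 10.2 × 1.250⁶ = 38.91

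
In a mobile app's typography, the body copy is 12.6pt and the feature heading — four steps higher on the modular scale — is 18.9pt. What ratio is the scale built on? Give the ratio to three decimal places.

1.107

r⁴ = 18.9 / 12.6, so r = (18.9/12.6)^(1/4).
r = 1.5000^(1/4) ≈ 1.1067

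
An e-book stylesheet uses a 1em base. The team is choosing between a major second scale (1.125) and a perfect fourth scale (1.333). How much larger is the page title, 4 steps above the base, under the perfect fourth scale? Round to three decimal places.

1.556em

Major second: 1.0 × 1.125⁴ = 1.60181em
Perfect fourth: 1.0 × 1.333⁴ = 3.15733em
Difference: 3.15733 − 1.60181 = 1.55552em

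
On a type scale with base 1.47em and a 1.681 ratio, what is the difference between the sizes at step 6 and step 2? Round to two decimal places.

Step 2: 1.47 × 1.681² = 4.1539em
Step 6: 1.47 × 1.681⁶ = 33.1683em
Difference: 33.1683 − 4.1539 = 29.0144em

29.01em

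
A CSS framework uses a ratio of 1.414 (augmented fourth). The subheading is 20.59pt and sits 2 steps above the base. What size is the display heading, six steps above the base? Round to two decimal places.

20.59 × 1.414⁴ = 20.59 × 3.99758 ≈ 82.310

82.31pt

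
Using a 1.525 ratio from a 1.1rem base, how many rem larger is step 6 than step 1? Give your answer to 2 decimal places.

Step 1: 1.1 × 1.525 = 1.6775rem
Step 6: 1.1 × 1.525⁶ = 13.8360rem
Difference: 13.8360 − 1.6775 = 12.1585rem

12.16rem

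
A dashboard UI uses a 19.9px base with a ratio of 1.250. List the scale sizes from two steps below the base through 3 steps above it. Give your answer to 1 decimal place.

12.7px, 15.9px, 19.9px, 24.9px, 31.1px, 38.9px

Step -2: 19.9 ÷ 1.250² = 12.7
Step -1: 19.9 ÷ 1.250 = 15.9
Step 0: 19.9px
Step 1: 19.9 × 1.250 = 24.9
Step 2: 19.9 × 1.250² = 31.1
Step 3: 19.9 × 1.250³ = 38.9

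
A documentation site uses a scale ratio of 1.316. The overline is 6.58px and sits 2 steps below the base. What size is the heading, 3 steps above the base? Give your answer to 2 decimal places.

The gap is 3 − (-2) = 5 steps, so the factor is 1.316^5.
6.58 × 1.316⁵ = 6.58 × 3.94711 ≈ 25.972

25.97px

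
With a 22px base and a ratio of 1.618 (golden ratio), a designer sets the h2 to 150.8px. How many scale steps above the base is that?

1.618ⁿ = 150.8 / 22 = 6.8545
n = ln(6.8545) / ln(1.618) = 1.9249 / 0.4812 ≈ 4.00

4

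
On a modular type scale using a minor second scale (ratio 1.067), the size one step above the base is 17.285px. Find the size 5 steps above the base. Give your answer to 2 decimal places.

22.40px

Moving from step +1 to step +5 is 4 steps up, so multiply by r⁴.
17.285 × 1.067⁴ = 17.285 × 1.29616 ≈ 22.404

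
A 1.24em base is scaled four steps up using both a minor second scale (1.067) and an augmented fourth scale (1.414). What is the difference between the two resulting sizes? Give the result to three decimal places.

3.350em

Minor second: 1.24 × 1.067⁴ = 1.60723em
Augmented fourth: 1.24 × 1.414⁴ = 4.95700em
Difference: 4.95700 − 1.60723 = 3.34977em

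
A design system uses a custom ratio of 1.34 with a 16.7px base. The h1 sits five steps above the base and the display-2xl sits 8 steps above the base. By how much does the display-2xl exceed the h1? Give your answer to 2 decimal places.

Step 5: 16.7 × 1.34⁵ = 72.1507px
Step 8: 16.7 × 1.34⁸ = 173.6021px
Difference: 173.6021 − 72.1507 = 101.4514px

101.45px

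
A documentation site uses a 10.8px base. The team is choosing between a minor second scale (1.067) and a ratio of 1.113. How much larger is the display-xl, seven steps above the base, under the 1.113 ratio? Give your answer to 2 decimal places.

Minor second: 10.8 × 1.067⁷ = 17.0049px
At 1.113: 10.8 × 1.113⁷ = 22.8502px
Difference: 22.8502 − 17.0049 = 5.8453px

5.85px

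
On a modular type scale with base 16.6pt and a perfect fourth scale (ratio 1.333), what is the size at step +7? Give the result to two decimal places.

124.14pt

16.6 × 1.333⁷ = 16.6 × 7.47844 ≈ 124.14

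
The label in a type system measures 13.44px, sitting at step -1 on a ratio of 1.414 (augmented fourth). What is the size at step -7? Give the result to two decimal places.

Moving from step -1 to step -7 is 6 steps down, so divide by r⁶.
13.44 ÷ 1.414⁶ = 13.44 ÷ 7.99275 ≈ 1.682

1.68px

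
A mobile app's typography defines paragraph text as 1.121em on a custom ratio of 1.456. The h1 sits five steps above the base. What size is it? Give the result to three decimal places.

7.335em

Every step multiplies by the scale ratio.
1.121 × 1.456⁵ = 1.121 × 6.54345 ≈ 7.335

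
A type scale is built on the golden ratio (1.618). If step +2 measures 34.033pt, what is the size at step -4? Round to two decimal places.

34.033 ÷ 1.618⁶ = 34.033 ÷ 17.94201 ≈ 1.897

1.90pt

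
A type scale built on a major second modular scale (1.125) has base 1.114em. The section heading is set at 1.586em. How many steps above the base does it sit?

1.125ⁿ = 1.586 / 1.114 = 1.4237
n = ln(1.4237) / ln(1.125) = 0.3533 / 0.1178 ≈ 3.00

3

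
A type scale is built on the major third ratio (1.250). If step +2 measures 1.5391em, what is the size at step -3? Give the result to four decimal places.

Moving from step +2 to step -3 is 5 steps down, so divide by r⁵.
1.5391 ÷ 1.250⁵ = 1.5391 ÷ 3.05176 ≈ 0.5043

0.5043em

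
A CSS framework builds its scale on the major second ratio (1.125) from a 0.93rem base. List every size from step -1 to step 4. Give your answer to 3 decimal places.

0.827rem, 0.930rem, 1.046rem, 1.177rem, 1.324rem, 1.490rem

Step -1: 0.93 ÷ 1.125 = 0.827
Step 0: 0.93rem
Step 1: 0.93 × 1.125 = 1.046
Step 2: 0.93 × 1.125² = 1.177
Step 3: 0.93 × 1.125³ = 1.324
Step 4: 0.93 × 1.125⁴ = 1.490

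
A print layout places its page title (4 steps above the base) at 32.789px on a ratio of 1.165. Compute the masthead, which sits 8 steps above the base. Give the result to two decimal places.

The gap is 8 − (4) = 4 steps, so the factor is 1.165^4.
32.789 × 1.165⁴ = 32.789 × 1.84206 ≈ 60.399

60.40px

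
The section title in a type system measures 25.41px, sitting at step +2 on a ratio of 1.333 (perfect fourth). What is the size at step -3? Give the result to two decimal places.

25.41 ÷ 1.333⁵ = 25.41 ÷ 4.20873 ≈ 6.037

6.04px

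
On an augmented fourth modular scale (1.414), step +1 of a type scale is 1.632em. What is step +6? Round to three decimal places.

9.225em

Moving from step +1 to step +6 is 5 steps up, so multiply by r⁵.
1.632 × 1.414⁵ = 1.632 × 5.65258 ≈ 9.225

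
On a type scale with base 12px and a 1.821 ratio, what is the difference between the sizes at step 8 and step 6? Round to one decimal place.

Step 6: 12.0 × 1.821⁶ = 437.563px
Step 8: 12.0 × 1.821⁸ = 1450.978px
Difference: 1450.978 − 437.563 = 1013.415px

1013.4px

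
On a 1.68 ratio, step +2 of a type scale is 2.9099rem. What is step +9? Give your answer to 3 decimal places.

Moving from step +2 to step +9 is 7 steps up, so multiply by r⁷.
2.9099 × 1.68⁷ = 2.9099 × 37.77156 ≈ 109.911

109.911rem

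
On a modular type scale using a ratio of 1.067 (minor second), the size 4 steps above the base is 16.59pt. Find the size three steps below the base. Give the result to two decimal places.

10.54pt

Moving from step +4 to step -3 is 7 steps down, so divide by r⁷.
16.59 ÷ 1.067⁷ = 16.59 ÷ 1.57453 ≈ 10.536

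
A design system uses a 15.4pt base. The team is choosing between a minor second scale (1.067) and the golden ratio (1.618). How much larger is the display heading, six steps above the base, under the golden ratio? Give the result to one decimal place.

Minor second: 15.4 × 1.067⁶ = 22.725pt
Golden ratio: 15.4 × 1.618⁶ = 276.307pt
Difference: 276.307 − 22.725 = 253.582pt

253.6pt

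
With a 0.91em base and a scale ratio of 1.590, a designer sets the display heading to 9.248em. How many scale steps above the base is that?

1.590ⁿ = 9.248 / 0.91 = 10.1626
n = ln(10.1626) / ln(1.590) = 2.3187 / 0.4637 ≈ 5.00

5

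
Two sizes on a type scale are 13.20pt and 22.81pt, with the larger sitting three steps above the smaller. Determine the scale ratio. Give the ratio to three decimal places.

1.200

r³ = 22.81 / 13.20, so r = (22.81/13.20)^(1/3).
r = 1.7280^(1/3) ≈ 1.2000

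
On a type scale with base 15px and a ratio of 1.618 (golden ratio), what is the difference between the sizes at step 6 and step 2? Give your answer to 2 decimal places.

229.86px

Step 2: 15.0 × 1.618² = 39.2689px
Step 6: 15.0 × 1.618⁶ = 269.1302px
Difference: 269.1302 − 39.2689 = 229.8613px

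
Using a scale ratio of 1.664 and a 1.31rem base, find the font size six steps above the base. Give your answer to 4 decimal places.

1.31 × 1.664⁶ = 1.31 × 21.22853 ≈ 27.8094

27.8094rem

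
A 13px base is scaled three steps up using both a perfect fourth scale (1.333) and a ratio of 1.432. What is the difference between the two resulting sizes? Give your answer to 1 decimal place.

7.4px

Perfect fourth: 13.0 × 1.333³ = 30.792px
At 1.432: 13.0 × 1.432³ = 38.174px
Difference: 38.174 − 30.792 = 7.382px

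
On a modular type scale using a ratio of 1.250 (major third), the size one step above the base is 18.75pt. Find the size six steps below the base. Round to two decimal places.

18.75 ÷ 1.250⁷ = 18.75 ÷ 4.76837 ≈ 3.932

3.93pt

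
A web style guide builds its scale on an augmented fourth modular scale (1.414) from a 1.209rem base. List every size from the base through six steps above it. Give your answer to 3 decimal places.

Step 0: 1.209rem
Step 1: 1.209 × 1.414 = 1.710
Step 2: 1.209 × 1.414² = 2.417
Step 3: 1.209 × 1.414³ = 3.418
Step 4: 1.209 × 1.414⁴ = 4.833
Step 5: 1.209 × 1.414⁵ = 6.834
Step 6: 1.209 × 1.414⁶ = 9.663

1.209rem, 1.710rem, 2.417rem, 3.418rem, 4.833rem, 6.834rem, 9.663rem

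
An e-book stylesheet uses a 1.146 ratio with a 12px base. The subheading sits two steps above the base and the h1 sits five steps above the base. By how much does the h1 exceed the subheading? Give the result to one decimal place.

8.0px

Step 2: 12.0 × 1.146² = 15.760px
Step 5: 12.0 × 1.146⁵ = 23.719px
Difference: 23.719 − 15.760 = 7.959px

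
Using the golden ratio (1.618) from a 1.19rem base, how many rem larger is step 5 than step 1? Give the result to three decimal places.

11.270rem

Step 1: 1.19 × 1.618 = 1.92542rem
Step 5: 1.19 × 1.618⁵ = 13.19592rem
Difference: 13.19592 − 1.92542 = 11.27050rem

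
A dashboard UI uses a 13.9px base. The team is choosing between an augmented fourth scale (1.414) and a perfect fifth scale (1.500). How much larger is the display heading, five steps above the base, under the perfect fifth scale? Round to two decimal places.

Augmented fourth: 13.9 × 1.414⁵ = 78.5709px
Perfect fifth: 13.9 × 1.500⁵ = 105.5531px
Difference: 105.5531 − 78.5709 = 26.9822px

26.98px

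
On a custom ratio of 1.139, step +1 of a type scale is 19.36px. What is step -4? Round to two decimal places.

10.10px

19.36 ÷ 1.139⁵ = 19.36 ÷ 1.91698 ≈ 10.099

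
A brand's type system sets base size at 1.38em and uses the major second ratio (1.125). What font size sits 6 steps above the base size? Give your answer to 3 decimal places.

Each step on a modular scale multiplies by the ratio, so the size n steps from the base is base × ratioⁿ.
1.38 × 1.125⁶ = 1.38 × 2.02729 ≈ 2.798

2.798em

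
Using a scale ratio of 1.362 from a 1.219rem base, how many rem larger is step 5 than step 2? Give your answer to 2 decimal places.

Step 2: 1.219 × 1.362² = 2.2613rem
Step 5: 1.219 × 1.362⁵ = 5.7133rem
Difference: 5.7133 − 2.2613 = 3.4520rem

3.45rem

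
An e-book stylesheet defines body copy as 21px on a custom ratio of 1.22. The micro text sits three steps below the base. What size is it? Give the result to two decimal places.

21.0 ÷ 1.22³ = 21.0 ÷ 1.81585 ≈ 11.56

11.56px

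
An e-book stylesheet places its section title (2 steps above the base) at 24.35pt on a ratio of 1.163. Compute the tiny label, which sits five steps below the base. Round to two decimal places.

8.46pt

Moving from step +2 to step -5 is 7 steps down, so divide by r⁷.
24.35 ÷ 1.163⁷ = 24.35 ÷ 2.87778 ≈ 8.461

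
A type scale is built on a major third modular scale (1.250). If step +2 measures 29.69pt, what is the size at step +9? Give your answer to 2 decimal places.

29.69 × 1.250⁷ = 29.69 × 4.76837 ≈ 141.573

141.57pt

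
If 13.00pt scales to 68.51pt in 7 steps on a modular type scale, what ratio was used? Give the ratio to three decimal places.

1.268

r⁷ = 68.51 / 13.00, so r = (68.51/13.00)^(1/7).
r = 5.2700^(1/7) ≈ 1.2680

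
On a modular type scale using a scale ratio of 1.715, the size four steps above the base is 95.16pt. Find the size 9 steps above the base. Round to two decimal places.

Moving from step +4 to step +9 is 5 steps up, so multiply by r⁵.
95.16 × 1.715⁵ = 95.16 × 14.83613 ≈ 1411.806

1411.81pt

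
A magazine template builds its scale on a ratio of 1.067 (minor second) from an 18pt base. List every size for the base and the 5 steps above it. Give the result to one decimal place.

Step 0: 18pt
Step 1: 18.0 × 1.067 = 19.2
Step 2: 18.0 × 1.067² = 20.5
Step 3: 18.0 × 1.067³ = 21.9
Step 4: 18.0 × 1.067⁴ = 23.3
Step 5: 18.0 × 1.067⁵ = 24.9

18.0pt, 19.2pt, 20.5pt, 21.9pt, 23.3pt, 24.9pt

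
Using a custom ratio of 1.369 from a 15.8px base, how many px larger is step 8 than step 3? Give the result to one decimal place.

Step 3: 15.8 × 1.369³ = 40.538px
Step 8: 15.8 × 1.369⁸ = 194.933px
Difference: 194.933 − 40.538 = 154.395px

154.4px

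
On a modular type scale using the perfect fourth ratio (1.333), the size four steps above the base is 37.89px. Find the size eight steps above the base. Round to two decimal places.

Moving from step +4 to step +8 is 4 steps up, so multiply by r⁴.
37.89 × 1.333⁴ = 37.89 × 3.15733 ≈ 119.631

119.63px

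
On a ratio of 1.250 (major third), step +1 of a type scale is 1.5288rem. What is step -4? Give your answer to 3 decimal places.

The gap is -4 − (1) = -5 steps, so the factor is 1.250^-5.
1.5288 ÷ 1.250⁵ = 1.5288 ÷ 3.05176 ≈ 0.501

0.501rem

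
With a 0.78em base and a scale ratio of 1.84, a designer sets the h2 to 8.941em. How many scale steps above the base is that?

4

1.84ⁿ = 8.941 / 0.78 = 11.4628
n = ln(11.4628) / ln(1.84) = 2.4391 / 0.6098 ≈ 4.00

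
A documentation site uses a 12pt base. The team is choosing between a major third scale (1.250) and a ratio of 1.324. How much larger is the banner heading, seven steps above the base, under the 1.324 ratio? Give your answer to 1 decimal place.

28.4pt

Major third: 12.0 × 1.250⁷ = 57.220pt
At 1.324: 12.0 × 1.324⁷ = 85.585pt
Difference: 85.585 − 57.220 = 28.365pt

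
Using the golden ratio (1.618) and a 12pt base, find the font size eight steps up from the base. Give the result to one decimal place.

563.6pt

Every step multiplies by the scale ratio.
12.0 × 1.618⁸ = 12.0 × 46.97082 ≈ 563.65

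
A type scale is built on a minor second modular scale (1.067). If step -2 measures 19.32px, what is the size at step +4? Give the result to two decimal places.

19.32 × 1.067⁶ = 19.32 × 1.47566 ≈ 28.510

28.51px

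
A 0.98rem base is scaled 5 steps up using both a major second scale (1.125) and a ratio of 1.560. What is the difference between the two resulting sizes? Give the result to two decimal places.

7.29rem

Major second: 0.98 × 1.125⁵ = 1.7660rem
At 1.560: 0.98 × 1.560⁵ = 9.0542rem
Difference: 9.0542 − 1.7660 = 7.2882rem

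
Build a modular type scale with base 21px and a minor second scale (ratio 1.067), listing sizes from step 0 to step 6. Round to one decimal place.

Step 0: 21px
Step 1: 21.0 × 1.067 = 22.4
Step 2: 21.0 × 1.067² = 23.9
Step 3: 21.0 × 1.067³ = 25.5
Step 4: 21.0 × 1.067⁴ = 27.2
Step 5: 21.0 × 1.067⁵ = 29.0
Step 6: 21.0 × 1.067⁶ = 31.0

21.0px, 22.4px, 23.9px, 25.5px, 27.2px, 29.0px, 31.0px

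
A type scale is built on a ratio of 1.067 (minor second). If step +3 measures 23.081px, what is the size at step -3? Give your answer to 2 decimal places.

The gap is -3 − (3) = -6 steps, so the factor is 1.067^-6.
23.081 ÷ 1.067⁶ = 23.081 ÷ 1.47566 ≈ 15.641

15.64px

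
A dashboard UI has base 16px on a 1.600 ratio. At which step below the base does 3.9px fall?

1.600ⁿ = 16 / 3.9 = 4.1026
n = ln(4.1026) / ln(1.600) = 1.4116 / 0.4700 ≈ 3.00

3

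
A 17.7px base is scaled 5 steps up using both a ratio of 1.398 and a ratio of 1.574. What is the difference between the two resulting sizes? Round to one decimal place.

At 1.398: 17.7 × 1.398⁵ = 94.517px
At 1.574: 17.7 × 1.574⁵ = 171.000px
Difference: 171.000 − 94.517 = 76.483px

76.5px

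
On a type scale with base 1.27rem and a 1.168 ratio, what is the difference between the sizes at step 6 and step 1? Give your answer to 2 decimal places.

1.74rem

Step 1: 1.27 × 1.168 = 1.4834rem
Step 6: 1.27 × 1.168⁶ = 3.2245rem
Difference: 3.2245 − 1.4834 = 1.7411rem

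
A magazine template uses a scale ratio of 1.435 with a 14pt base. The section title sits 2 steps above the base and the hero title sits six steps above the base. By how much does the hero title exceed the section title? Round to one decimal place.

93.4pt

Step 2: 14.0 × 1.435² = 28.829pt
Step 6: 14.0 × 1.435⁶ = 122.247pt
Difference: 122.247 − 28.829 = 93.418pt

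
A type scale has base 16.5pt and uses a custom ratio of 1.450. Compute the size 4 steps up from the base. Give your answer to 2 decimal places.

72.94pt

Each step on a modular scale multiplies by the ratio, so the size n steps from the base is base × ratioⁿ.
16.5 × 1.450⁴ = 16.5 × 4.42051 ≈ 72.94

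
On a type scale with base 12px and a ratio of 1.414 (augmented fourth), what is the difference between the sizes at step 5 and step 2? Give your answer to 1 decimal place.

Step 2: 12.0 × 1.414² = 23.993px
Step 5: 12.0 × 1.414⁵ = 67.831px
Difference: 67.831 − 23.993 = 43.838px

43.8px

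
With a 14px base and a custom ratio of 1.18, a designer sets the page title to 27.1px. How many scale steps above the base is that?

1.18ⁿ = 27.1 / 14 = 1.9357
n = ln(1.9357) / ln(1.18) = 0.6605 / 0.1655 ≈ 3.99

4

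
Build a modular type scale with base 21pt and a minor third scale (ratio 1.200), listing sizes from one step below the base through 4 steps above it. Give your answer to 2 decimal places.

17.50pt, 21.00pt, 25.20pt, 30.24pt, 36.29pt, 43.55pt

Step -1: 21.0 ÷ 1.200 = 17.50
Step 0: 21pt
Step 1: 21.0 × 1.200 = 25.20
Step 2: 21.0 × 1.200² = 30.24
Step 3: 21.0 × 1.200³ = 36.29
Step 4: 21.0 × 1.200⁴ = 43.55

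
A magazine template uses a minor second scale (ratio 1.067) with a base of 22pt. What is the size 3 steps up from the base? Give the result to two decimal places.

26.72pt

Each step on a modular scale multiplies by the ratio, so the size n steps from the base is base × ratioⁿ.
22.0 × 1.067³ = 22.0 × 1.21477 ≈ 26.72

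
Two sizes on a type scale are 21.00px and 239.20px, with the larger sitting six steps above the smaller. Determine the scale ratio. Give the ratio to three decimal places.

1.500

The ratio satisfies 21.00 × r⁶ = 239.20, so r = (239.20 / 21.00)^(1/6).
r = 11.3905^(1/6) ≈ 1.5000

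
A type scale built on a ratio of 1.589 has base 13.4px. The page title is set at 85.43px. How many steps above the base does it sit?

1.589ⁿ = 85.43 / 13.4 = 6.3754
n = ln(6.3754) / ln(1.589) = 1.8524 / 0.4631 ≈ 4.00

4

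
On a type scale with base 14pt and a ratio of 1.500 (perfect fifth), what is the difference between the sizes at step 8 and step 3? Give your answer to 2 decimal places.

Step 3: 14.0 × 1.500³ = 47.2500pt
Step 8: 14.0 × 1.500⁸ = 358.8047pt
Difference: 358.8047 − 47.2500 = 311.5547pt

311.55pt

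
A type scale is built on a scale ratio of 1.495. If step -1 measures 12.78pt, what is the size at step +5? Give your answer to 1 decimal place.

12.78 × 1.495⁶ = 12.78 × 11.16470 ≈ 142.685

142.7pt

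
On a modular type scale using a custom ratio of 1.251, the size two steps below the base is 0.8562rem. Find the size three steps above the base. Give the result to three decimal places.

The gap is 3 − (-2) = 5 steps, so the factor is 1.251^5.
0.8562 × 1.251⁵ = 0.8562 × 3.06398 ≈ 2.623

2.623rem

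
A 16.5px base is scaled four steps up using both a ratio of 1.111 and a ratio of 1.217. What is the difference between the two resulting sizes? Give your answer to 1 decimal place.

At 1.111: 16.5 × 1.111⁴ = 25.139px
At 1.217: 16.5 × 1.217⁴ = 36.195px
Difference: 36.195 − 25.139 = 11.056px

11.1px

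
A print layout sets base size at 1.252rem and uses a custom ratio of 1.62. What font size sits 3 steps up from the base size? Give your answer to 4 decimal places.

Every step multiplies by the scale ratio.
1.252 × 1.62³ = 1.252 × 4.25153 ≈ 5.3229

5.3229rem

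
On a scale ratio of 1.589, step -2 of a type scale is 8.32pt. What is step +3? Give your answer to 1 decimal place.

84.3pt

8.32 × 1.589⁵ = 8.32 × 10.13023 ≈ 84.284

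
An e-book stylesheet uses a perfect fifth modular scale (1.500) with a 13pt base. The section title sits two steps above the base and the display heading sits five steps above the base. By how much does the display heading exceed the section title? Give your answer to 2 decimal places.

Step 2: 13.0 × 1.500² = 29.2500pt
Step 5: 13.0 × 1.500⁵ = 98.7188pt
Difference: 98.7188 − 29.2500 = 69.4688pt

69.47pt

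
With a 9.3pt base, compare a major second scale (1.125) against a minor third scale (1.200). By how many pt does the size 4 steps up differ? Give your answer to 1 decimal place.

Major second: 9.3 × 1.125⁴ = 14.897pt
Minor third: 9.3 × 1.200⁴ = 19.284pt
Difference: 19.284 − 14.897 = 4.387pt

4.4pt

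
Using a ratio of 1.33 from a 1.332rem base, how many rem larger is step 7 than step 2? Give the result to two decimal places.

Step 2: 1.332 × 1.33² = 2.3562rem
Step 7: 1.332 × 1.33⁷ = 9.8054rem
Difference: 9.8054 − 2.3562 = 7.4492rem

7.45rem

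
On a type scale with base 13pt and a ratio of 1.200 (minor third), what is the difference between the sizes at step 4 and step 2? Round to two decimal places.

8.24pt

Step 2: 13.0 × 1.200² = 18.7200pt
Step 4: 13.0 × 1.200⁴ = 26.9568pt
Difference: 26.9568 − 18.7200 = 8.2368pt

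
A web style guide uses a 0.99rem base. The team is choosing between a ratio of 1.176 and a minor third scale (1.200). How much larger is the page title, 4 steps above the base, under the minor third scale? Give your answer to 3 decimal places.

At 1.176: 0.99 × 1.176⁴ = 1.89350rem
Minor third: 0.99 × 1.200⁴ = 2.05286rem
Difference: 2.05286 − 1.89350 = 0.15936rem

0.159rem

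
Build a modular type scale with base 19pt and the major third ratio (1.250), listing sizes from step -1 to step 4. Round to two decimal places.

Step -1: 19.0 ÷ 1.250 = 15.20
Step 0: 19pt
Step 1: 19.0 × 1.250 = 23.75
Step 2: 19.0 × 1.250² = 29.69
Step 3: 19.0 × 1.250³ = 37.11
Step 4: 19.0 × 1.250⁴ = 46.39

15.20pt, 19.00pt, 23.75pt, 29.69pt, 37.11pt, 46.39pt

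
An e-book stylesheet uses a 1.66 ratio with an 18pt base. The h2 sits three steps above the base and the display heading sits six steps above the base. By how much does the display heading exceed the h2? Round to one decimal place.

294.3pt

Step 3: 18.0 × 1.66³ = 82.337pt
Step 6: 18.0 × 1.66⁶ = 376.635pt
Difference: 376.635 − 82.337 = 294.298pt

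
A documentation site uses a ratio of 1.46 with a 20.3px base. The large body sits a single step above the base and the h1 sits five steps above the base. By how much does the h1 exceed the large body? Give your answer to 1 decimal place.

105.0px

Step 1: 20.3 × 1.46 = 29.638px
Step 5: 20.3 × 1.46⁵ = 134.667px
Difference: 134.667 − 29.638 = 105.029px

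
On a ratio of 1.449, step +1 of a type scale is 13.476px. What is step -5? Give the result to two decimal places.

Moving from step +1 to step -5 is 6 steps down, so divide by r⁶.
13.476 ÷ 1.449⁶ = 13.476 ÷ 9.25572 ≈ 1.456

1.46px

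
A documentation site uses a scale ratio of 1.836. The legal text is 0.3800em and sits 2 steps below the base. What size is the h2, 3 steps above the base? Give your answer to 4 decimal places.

0.3800 × 1.836⁵ = 0.3800 × 20.86236 ≈ 7.9277

7.9277em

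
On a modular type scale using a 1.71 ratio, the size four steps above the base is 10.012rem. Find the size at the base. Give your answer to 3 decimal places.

1.171rem

The gap is 0 − (4) = -4 steps, so the factor is 1.71^-4.
10.012 ÷ 1.71⁴ = 10.012 ÷ 8.55036 ≈ 1.171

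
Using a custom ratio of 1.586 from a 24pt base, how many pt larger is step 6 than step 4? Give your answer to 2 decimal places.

Step 4: 24.0 × 1.586⁴ = 151.8532pt
Step 6: 24.0 × 1.586⁶ = 381.9710pt
Difference: 381.9710 − 151.8532 = 230.1178pt

230.12pt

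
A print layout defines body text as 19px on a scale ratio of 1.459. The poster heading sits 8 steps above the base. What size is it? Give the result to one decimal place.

19.0 × 1.459⁸ = 19.0 × 20.53252 ≈ 390.12

390.1px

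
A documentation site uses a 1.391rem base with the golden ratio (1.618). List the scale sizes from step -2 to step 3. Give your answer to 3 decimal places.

Step -2: 1.391 ÷ 1.618² = 0.531
Step -1: 1.391 ÷ 1.618 = 0.860
Step 0: 1.391rem
Step 1: 1.391 × 1.618 = 2.251
Step 2: 1.391 × 1.618² = 3.642
Step 3: 1.391 × 1.618³ = 5.892

0.531rem, 0.860rem, 1.391rem, 2.251rem, 3.642rem, 5.892rem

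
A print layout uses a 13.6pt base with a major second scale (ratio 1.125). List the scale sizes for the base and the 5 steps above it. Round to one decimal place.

Step 0: 13.6pt
Step 1: 13.6 × 1.125 = 15.3
Step 2: 13.6 × 1.125² = 17.2
Step 3: 13.6 × 1.125³ = 19.4
Step 4: 13.6 × 1.125⁴ = 21.8
Step 5: 13.6 × 1.125⁵ = 24.5

13.6pt, 15.3pt, 17.2pt, 19.4pt, 21.8pt, 24.5pt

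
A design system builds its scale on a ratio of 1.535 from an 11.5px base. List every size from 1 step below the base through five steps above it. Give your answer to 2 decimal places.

Step -1: 11.5 ÷ 1.535 = 7.49
Step 0: 11.5px
Step 1: 11.5 × 1.535 = 17.65
Step 2: 11.5 × 1.535² = 27.10
Step 3: 11.5 × 1.535³ = 41.59
Step 4: 11.5 × 1.535⁴ = 63.85
Step 5: 11.5 × 1.535⁵ = 98.00

7.49px, 11.50px, 17.65px, 27.10px, 41.59px, 63.85px, 98.00px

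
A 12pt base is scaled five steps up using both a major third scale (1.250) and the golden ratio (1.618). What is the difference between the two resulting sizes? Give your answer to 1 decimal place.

96.4pt

Major third: 12.0 × 1.250⁵ = 36.621pt
Golden ratio: 12.0 × 1.618⁵ = 133.068pt
Difference: 133.068 − 36.621 = 96.447pt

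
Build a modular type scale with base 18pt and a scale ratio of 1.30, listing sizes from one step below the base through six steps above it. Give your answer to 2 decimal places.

13.85pt, 18.00pt, 23.40pt, 30.42pt, 39.55pt, 51.41pt, 66.83pt, 86.88pt

Step -1: 18.0 ÷ 1.30 = 13.85
Step 0: 18pt
Step 1: 18.0 × 1.30 = 23.40
Step 2: 18.0 × 1.30² = 30.42
Step 3: 18.0 × 1.30³ = 39.55
Step 4: 18.0 × 1.30⁴ = 51.41
Step 5: 18.0 × 1.30⁵ = 66.83
Step 6: 18.0 × 1.30⁶ = 86.88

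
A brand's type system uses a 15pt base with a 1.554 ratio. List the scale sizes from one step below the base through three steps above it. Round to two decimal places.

9.65pt, 15.00pt, 23.31pt, 36.22pt, 56.29pt

Step -1: 15.0 ÷ 1.554 = 9.65
Step 0: 15pt
Step 1: 15.0 × 1.554 = 23.31
Step 2: 15.0 × 1.554² = 36.22
Step 3: 15.0 × 1.554³ = 56.29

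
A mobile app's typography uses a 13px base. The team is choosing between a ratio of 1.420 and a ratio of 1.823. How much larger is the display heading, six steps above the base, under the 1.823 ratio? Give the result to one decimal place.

At 1.420: 13.0 × 1.420⁶ = 106.579px
At 1.823: 13.0 × 1.823⁶ = 477.159px
Difference: 477.159 − 106.579 = 370.580px

370.6px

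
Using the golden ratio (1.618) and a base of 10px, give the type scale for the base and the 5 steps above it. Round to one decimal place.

Step 0: 10px
Step 1: 10.0 × 1.618 = 16.2
Step 2: 10.0 × 1.618² = 26.2
Step 3: 10.0 × 1.618³ = 42.4
Step 4: 10.0 × 1.618⁴ = 68.5
Step 5: 10.0 × 1.618⁵ = 110.9

10.0px, 16.2px, 26.2px, 42.4px, 68.5px, 110.9px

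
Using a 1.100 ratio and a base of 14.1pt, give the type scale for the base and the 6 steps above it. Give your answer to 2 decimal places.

Step 0: 14.1pt
Step 1: 14.1 × 1.100 = 15.51
Step 2: 14.1 × 1.100² = 17.06
Step 3: 14.1 × 1.100³ = 18.77
Step 4: 14.1 × 1.100⁴ = 20.64
Step 5: 14.1 × 1.100⁵ = 22.71
Step 6: 14.1 × 1.100⁶ = 24.98

14.10pt, 15.51pt, 17.06pt, 18.77pt, 20.64pt, 22.71pt, 24.98pt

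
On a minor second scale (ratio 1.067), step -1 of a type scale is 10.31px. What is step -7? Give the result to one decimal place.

7.0px

Moving from step -1 to step -7 is 6 steps down, so divide by r⁶.
10.31 ÷ 1.067⁶ = 10.31 ÷ 1.47566 ≈ 6.987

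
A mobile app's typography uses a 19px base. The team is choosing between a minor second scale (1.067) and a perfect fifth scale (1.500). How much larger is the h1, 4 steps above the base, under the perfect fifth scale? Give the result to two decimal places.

Minor second: 19.0 × 1.067⁴ = 24.6270px
Perfect fifth: 19.0 × 1.500⁴ = 96.1875px
Difference: 96.1875 − 24.6270 = 71.5605px

71.56px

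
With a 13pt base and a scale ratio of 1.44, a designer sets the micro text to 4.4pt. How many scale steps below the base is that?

3

1.44ⁿ = 13 / 4.4 = 2.9545
n = ln(2.9545) / ln(1.44) = 1.0833 / 0.3646 ≈ 2.97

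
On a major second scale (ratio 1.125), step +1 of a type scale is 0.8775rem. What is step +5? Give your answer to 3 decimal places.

1.406rem

The gap is 5 − (1) = 4 steps, so the factor is 1.125^4.
0.8775 × 1.125⁴ = 0.8775 × 1.60181 ≈ 1.406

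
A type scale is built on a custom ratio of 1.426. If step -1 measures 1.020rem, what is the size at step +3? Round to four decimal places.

4.2177rem

The gap is 3 − (-1) = 4 steps, so the factor is 1.426^4.
1.020 × 1.426⁴ = 1.020 × 4.13502 ≈ 4.2177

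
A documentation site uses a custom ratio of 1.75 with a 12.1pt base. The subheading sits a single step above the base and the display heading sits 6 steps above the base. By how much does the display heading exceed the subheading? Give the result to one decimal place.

Step 1: 12.1 × 1.75 = 21.175pt
Step 6: 12.1 × 1.75⁶ = 347.547pt
Difference: 347.547 − 21.175 = 326.372pt

326.4pt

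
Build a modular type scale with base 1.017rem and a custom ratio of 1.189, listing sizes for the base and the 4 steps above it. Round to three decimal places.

Step 0: 1.017rem
Step 1: 1.017 × 1.189 = 1.209
Step 2: 1.017 × 1.189² = 1.438
Step 3: 1.017 × 1.189³ = 1.709
Step 4: 1.017 × 1.189⁴ = 2.033

1.017rem, 1.209rem, 1.438rem, 1.709rem, 2.033rem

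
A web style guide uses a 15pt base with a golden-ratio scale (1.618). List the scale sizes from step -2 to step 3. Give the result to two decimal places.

5.73pt, 9.27pt, 15.00pt, 24.27pt, 39.27pt, 63.54pt

Step -2: 15.0 ÷ 1.618² = 5.73
Step -1: 15.0 ÷ 1.618 = 9.27
Step 0: 15pt
Step 1: 15.0 × 1.618 = 24.27
Step 2: 15.0 × 1.618² = 39.27
Step 3: 15.0 × 1.618³ = 63.54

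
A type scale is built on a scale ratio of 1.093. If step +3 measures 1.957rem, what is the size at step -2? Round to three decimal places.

The gap is -2 − (3) = -5 steps, so the factor is 1.093^-5.
1.957 ÷ 1.093⁵ = 1.957 ÷ 1.55991 ≈ 1.255

1.255rem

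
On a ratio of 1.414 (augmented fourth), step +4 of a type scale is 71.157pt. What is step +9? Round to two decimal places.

402.22pt

71.157 × 1.414⁵ = 71.157 × 5.65258 ≈ 402.221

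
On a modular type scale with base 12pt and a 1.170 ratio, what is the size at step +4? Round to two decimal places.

22.49pt

12.0 × 1.170⁴ = 12.0 × 1.87389 ≈ 22.49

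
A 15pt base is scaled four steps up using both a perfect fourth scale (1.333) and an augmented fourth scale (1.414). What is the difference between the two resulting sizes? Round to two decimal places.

12.60pt

Perfect fourth: 15.0 × 1.333⁴ = 47.3600pt
Augmented fourth: 15.0 × 1.414⁴ = 59.9638pt
Difference: 59.9638 − 47.3600 = 12.6038pt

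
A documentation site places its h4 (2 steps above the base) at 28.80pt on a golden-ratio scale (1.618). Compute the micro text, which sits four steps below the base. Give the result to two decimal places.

1.61pt

28.80 ÷ 1.618⁶ = 28.80 ÷ 17.94201 ≈ 1.605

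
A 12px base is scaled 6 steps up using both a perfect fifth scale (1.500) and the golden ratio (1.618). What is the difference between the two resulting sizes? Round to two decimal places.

Perfect fifth: 12.0 × 1.500⁶ = 136.6875px
Golden ratio: 12.0 × 1.618⁶ = 215.3041px
Difference: 215.3041 − 136.6875 = 78.6166px

78.62px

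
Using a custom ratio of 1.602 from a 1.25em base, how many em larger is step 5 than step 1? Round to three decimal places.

Step 1: 1.25 × 1.602 = 2.00250em
Step 5: 1.25 × 1.602⁵ = 13.18933em
Difference: 13.18933 − 2.00250 = 11.18683em

11.187em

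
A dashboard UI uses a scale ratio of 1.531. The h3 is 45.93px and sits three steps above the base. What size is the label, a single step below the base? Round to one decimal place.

Moving from step +3 to step -1 is 4 steps down, so divide by r⁴.
45.93 ÷ 1.531⁴ = 45.93 ÷ 5.49415 ≈ 8.360

8.4px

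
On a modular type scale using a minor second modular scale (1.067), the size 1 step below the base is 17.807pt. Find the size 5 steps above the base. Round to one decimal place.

26.3pt

Moving from step -1 to step +5 is 6 steps up, so multiply by r⁶.
17.807 × 1.067⁶ = 17.807 × 1.47566 ≈ 26.277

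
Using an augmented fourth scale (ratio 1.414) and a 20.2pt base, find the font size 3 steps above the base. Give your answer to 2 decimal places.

20.2 × 1.414³ = 20.2 × 2.82715 ≈ 57.11

57.11pt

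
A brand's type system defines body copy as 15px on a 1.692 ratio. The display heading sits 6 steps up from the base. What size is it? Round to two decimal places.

351.96px

15.0 × 1.692⁶ = 15.0 × 23.46401 ≈ 351.96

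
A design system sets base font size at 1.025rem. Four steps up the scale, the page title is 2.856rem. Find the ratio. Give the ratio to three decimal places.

1.292

r⁴ = 2.856 / 1.025, so r = (2.856/1.025)^(1/4).
r = 2.7863^(1/4) ≈ 1.2920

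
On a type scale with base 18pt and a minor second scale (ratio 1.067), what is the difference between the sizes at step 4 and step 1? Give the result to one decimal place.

4.1pt

Step 1: 18.0 × 1.067 = 19.206pt
Step 4: 18.0 × 1.067⁴ = 23.331pt
Difference: 23.331 − 19.206 = 4.125pt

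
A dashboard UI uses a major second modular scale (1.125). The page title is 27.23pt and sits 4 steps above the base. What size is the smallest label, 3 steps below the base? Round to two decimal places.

27.23 ÷ 1.125⁷ = 27.23 ÷ 2.28070 ≈ 11.939

11.94pt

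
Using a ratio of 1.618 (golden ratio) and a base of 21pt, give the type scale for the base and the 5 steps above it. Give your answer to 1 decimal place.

21.0pt, 34.0pt, 55.0pt, 89.0pt, 143.9pt, 232.9pt

Step 0: 21pt
Step 1: 21.0 × 1.618 = 34.0
Step 2: 21.0 × 1.618² = 55.0
Step 3: 21.0 × 1.618³ = 89.0
Step 4: 21.0 × 1.618⁴ = 143.9
Step 5: 21.0 × 1.618⁵ = 232.9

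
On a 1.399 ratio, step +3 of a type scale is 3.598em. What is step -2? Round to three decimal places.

0.671em

The gap is -2 − (3) = -5 steps, so the factor is 1.399^-5.
3.598 ÷ 1.399⁵ = 3.598 ÷ 5.35906 ≈ 0.671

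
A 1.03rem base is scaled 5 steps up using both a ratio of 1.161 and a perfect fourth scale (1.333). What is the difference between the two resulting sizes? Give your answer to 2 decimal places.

At 1.161: 1.03 × 1.161⁵ = 2.1727rem
Perfect fourth: 1.03 × 1.333⁵ = 4.3350rem
Difference: 4.3350 − 2.1727 = 2.1623rem

2.16rem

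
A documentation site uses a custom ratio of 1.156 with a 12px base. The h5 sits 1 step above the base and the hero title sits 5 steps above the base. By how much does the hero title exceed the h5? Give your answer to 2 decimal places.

10.90px

Step 1: 12.0 × 1.156 = 13.8720px
Step 5: 12.0 × 1.156⁵ = 24.7725px
Difference: 24.7725 − 13.8720 = 10.9005px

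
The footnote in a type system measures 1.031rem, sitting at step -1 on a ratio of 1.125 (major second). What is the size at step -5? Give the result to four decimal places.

0.6436rem

1.031 ÷ 1.125⁴ = 1.031 ÷ 1.60181 ≈ 0.6436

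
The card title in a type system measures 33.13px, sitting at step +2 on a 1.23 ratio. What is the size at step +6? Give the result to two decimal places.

33.13 × 1.23⁴ = 33.13 × 2.28887 ≈ 75.830

75.83px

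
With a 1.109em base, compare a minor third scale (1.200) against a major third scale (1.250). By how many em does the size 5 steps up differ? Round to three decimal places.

Minor third: 1.109 × 1.200⁵ = 2.75955em
Major third: 1.109 × 1.250⁵ = 3.38440em
Difference: 3.38440 − 2.75955 = 0.62485em

0.625em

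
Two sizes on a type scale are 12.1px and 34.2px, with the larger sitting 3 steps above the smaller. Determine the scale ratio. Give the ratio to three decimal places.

The ratio satisfies 12.1 × r³ = 34.2, so r = (34.2 / 12.1)^(1/3).
r = 2.8264^(1/3) ≈ 1.4139

1.414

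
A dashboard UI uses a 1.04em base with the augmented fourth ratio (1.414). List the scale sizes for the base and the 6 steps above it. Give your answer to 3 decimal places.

Step 0: 1.04em
Step 1: 1.04 × 1.414 = 1.471
Step 2: 1.04 × 1.414² = 2.079
Step 3: 1.04 × 1.414³ = 2.940
Step 4: 1.04 × 1.414⁴ = 4.157
Step 5: 1.04 × 1.414⁵ = 5.879
Step 6: 1.04 × 1.414⁶ = 8.312

1.040em, 1.471em, 2.079em, 2.940em, 4.157em, 5.879em, 8.312em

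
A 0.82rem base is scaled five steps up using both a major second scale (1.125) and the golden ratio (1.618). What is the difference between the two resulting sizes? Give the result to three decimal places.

7.615rem

Major second: 0.82 × 1.125⁵ = 1.47767rem
Golden ratio: 0.82 × 1.618⁵ = 9.09298rem
Difference: 9.09298 − 1.47767 = 7.61531rem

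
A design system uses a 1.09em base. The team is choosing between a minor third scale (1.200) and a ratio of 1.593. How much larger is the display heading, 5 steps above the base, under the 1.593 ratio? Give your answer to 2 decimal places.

8.47em

Minor third: 1.09 × 1.200⁵ = 2.7123em
At 1.593: 1.09 × 1.593⁵ = 11.1816em
Difference: 11.1816 − 2.7123 = 8.4693em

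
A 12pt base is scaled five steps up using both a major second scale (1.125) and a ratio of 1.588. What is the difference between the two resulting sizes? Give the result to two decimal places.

99.56pt

Major second: 12.0 × 1.125⁵ = 21.6244pt
At 1.588: 12.0 × 1.588⁵ = 121.1808pt
Difference: 121.1808 − 21.6244 = 99.5564pt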